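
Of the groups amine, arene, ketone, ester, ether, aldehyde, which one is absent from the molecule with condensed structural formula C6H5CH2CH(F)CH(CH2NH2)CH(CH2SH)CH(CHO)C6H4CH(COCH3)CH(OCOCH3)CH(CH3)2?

ether

amine: present (CH(CH2NH2) — pendant –CH2NH2: N on sp³ C, no adjacent C=O → amine).
aldehyde: present (CH(CHO) — pendant –CHO: carbonyl C bonded to C and H → aldehyde).
ketone: present (CH(COCH3) — pendant –COCH3: carbonyl C bonded to two carbons → ketone).
ester: present (CH(OCOCH3) — pendant –OC(=O)CH3: an acyloxy group → ester).
arene: present (C6H5 — C6H5– phenyl ring → arene).
ether: absent. In CH(OCOCH3), the C–O–C oxygen is adjacent to a C=O, so it belongs to an ester, not an ether.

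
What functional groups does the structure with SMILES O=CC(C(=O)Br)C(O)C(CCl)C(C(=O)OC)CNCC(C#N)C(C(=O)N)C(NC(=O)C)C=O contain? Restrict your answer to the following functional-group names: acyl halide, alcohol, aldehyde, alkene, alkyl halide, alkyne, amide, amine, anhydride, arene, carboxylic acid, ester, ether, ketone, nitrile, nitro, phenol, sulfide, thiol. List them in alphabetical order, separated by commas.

Reading the structure from left to right:
  OHC: terminal –CHO: carbonyl C bonded to H and C → aldehyde.
  CH(COBr): pendant –C(=O)X: carbonyl C bonded to C and halogen → acyl halide.
  CH(OH): –OH on an sp³ carbon → alcohol (secondary).
  CH(CH2Cl): pendant –CH2X: halogen on sp³ carbon → alkyl halide.
  CH(COOCH3): pendant –COOCH3: carbonyl C bonded to C and –OCH3 → ester.
  CH2NHCH2: C–N–C with sp³ carbons and no adjacent C=O → amine (secondary).
  CH(CN): pendant –C≡N: nitrile.
  CH(CONH2): pendant –CONH2: carbonyl C bonded to C and N → amide.
  CH(NHCOCH3): pendant –NHC(=O)CH3: N bonded to a carbonyl → amide (not amine).
  CHO: terminal –CHO: carbonyl C bonded to H and C → aldehyde.

acyl halide, alcohol, aldehyde, alkyl halide, amide, amine, ester, nitrile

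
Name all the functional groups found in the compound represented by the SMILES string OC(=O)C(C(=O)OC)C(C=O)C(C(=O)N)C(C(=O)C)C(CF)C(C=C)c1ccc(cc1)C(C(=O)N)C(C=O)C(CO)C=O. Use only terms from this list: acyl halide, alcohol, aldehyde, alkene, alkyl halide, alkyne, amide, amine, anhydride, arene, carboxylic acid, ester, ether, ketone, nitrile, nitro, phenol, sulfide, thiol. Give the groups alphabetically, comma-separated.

Working along the chain:
  HOOC: –COOH: carbonyl C bonded to –OH and C → carboxylic acid (the –OH is not a separate alcohol).
  CH(COOCH3): pendant –COOCH3: carbonyl C bonded to C and –OCH3 → ester.
  CH(CHO): pendant –CHO: carbonyl C bonded to C and H → aldehyde.
  CH(CONH2): pendant –CONH2: carbonyl C bonded to C and N → amide.
  CH(COCH3): pendant –COCH3: carbonyl C bonded to two carbons → ketone.
  CH(CH2F): pendant –CH2X: halogen on sp³ carbon → alkyl halide.
  CH(CH=CH2): pendant –CH=CH2: C=C double bond → alkene.
  C6H4: para-disubstituted benzene ring → arene.
  CH(CONH2): pendant –CONH2: carbonyl C bonded to C and N → amide.
  CH(CHO): pendant –CHO: carbonyl C bonded to C and H → aldehyde.
  CH(CH2OH): pendant –CH2OH on an sp³ backbone C → alcohol.
  CHO: terminal –CHO: carbonyl C bonded to H and C → aldehyde.

alcohol, aldehyde, alkene, alkyl halide, amide, arene, carboxylic acid, ester, ketone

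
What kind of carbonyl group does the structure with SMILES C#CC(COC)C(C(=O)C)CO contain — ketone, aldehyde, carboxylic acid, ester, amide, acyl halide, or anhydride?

ketone

The carbonyl is in the CH(COCH3) segment: pendant –COCH3: carbonyl C bonded to two carbons → ketone.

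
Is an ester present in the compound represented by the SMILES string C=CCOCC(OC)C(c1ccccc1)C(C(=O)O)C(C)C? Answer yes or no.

no

Working along the chain:
  CH2=CH: C=C double bond → alkene.
  CH2OCH2: C–O–C with sp³ carbons on both sides and no adjacent C=O → ether.
  CH(OCH3): pendant –OCH3: C–O–C with sp³ C, no adjacent C=O → ether.
  CH(C6H5): pendant –C6H5: benzene ring → arene.
  CH(COOH): pendant –COOH: carbonyl C bonded to C and –OH → carboxylic acid.
The groups actually present are: alkene, arene, carboxylic acid, ether.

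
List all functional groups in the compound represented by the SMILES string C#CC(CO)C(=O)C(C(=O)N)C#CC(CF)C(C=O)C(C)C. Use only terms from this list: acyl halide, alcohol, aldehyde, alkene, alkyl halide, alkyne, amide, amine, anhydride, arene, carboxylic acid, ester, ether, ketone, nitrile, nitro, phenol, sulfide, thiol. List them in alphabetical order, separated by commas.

C≡C triple bond → alkyne.
pendant –CH2OH on an sp³ backbone C → alcohol.
–C(=O)– with carbon on both sides → ketone.
pendant –CONH2: carbonyl C bonded to C and N → amide.
C≡C triple bond → alkyne.
pendant –CH2X: halogen on sp³ carbon → alkyl halide.
pendant –CHO: carbonyl C bonded to C and H → aldehyde.

alcohol, aldehyde, alkyl halide, alkyne, amide, ketone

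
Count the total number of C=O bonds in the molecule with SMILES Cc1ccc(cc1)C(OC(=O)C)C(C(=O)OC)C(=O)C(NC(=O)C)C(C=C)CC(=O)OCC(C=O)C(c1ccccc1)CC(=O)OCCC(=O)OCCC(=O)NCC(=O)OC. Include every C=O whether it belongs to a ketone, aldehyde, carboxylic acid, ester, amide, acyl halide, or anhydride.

CH(OCOCH3): ester, 1 C=O (running total 1).
CH(COOCH3): ester, 1 C=O (running total 2).
CO: ketone, 1 C=O (running total 3).
CH(NHCOCH3): amide, 1 C=O (running total 4).
CH2COOCH2: ester, 1 C=O (running total 5).
CH(CHO): aldehyde, 1 C=O (running total 6).
CH2COOCH2: ester, 1 C=O (running total 7).
CH2COOCH2: ester, 1 C=O (running total 8).
CH2CONHCH2: amide, 1 C=O (running total 9).
COOCH3: ester, 1 C=O (running total 10).

10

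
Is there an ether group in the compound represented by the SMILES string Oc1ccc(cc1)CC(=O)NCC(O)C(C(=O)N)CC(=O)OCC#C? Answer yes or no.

no

Taking each segment in turn:
  HOC6H4: –OH attached directly to an aromatic ring → phenol (not alcohol); the ring itself is an arene.
  CH2CONHCH2: –C(=O)–N– linkage → amide (the N is not an amine).
  CH(OH): –OH on an sp³ carbon → alcohol (secondary).
  CH(CONH2): pendant –CONH2: carbonyl C bonded to C and N → amide.
  CH2COOCH2: –C(=O)–O–C with C on the carbonyl side → ester.
  C≡CH: C≡C triple bond → alkyne.
In CH2COOCH2, the C–O–C oxygen is adjacent to a C=O, so it belongs to an ester, not an ether.
The groups actually present are: alcohol, alkyne, amide, arene, ester, phenol.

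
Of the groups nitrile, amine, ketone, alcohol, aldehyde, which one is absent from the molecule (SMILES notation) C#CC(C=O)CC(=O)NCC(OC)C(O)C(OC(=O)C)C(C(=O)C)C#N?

amine

ketone: present (CH(COCH3) — pendant –COCH3: carbonyl C bonded to two carbons → ketone).
nitrile: present (CN — –C≡N: carbon triple-bonded to nitrogen → nitrile).
alcohol: present (CH(OH) — –OH on an sp³ carbon → alcohol (secondary)).
aldehyde: present (CH(CHO) — pendant –CHO: carbonyl C bonded to C and H → aldehyde).
amine: absent. In CH2CONHCH2, the nitrogen is bonded directly to a carbonyl carbon, making it part of an amide, not a free amine.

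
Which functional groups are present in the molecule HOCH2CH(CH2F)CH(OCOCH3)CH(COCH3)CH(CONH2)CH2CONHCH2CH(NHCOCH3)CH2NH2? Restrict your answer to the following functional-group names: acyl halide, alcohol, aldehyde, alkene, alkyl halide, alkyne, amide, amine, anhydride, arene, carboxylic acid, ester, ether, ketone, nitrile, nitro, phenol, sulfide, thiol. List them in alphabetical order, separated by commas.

alcohol, alkyl halide, amide, amine, ester, ketone

Reading the structure from left to right:
  HOCH2: HO– on an sp³ carbon → alcohol.
  CH(CH2F): pendant –CH2X: halogen on sp³ carbon → alkyl halide.
  CH(OCOCH3): pendant –OC(=O)CH3: an acyloxy group → ester.
  CH(COCH3): pendant –COCH3: carbonyl C bonded to two carbons → ketone.
  CH(CONH2): pendant –CONH2: carbonyl C bonded to C and N → amide.
  CH2CONHCH2: –C(=O)–N– linkage → amide (the N is not an amine).
  CH(NHCOCH3): pendant –NHC(=O)CH3: N bonded to a carbonyl → amide (not amine).
  CH2NH2: –NH2 on an sp³ carbon with no adjacent C=O → amine.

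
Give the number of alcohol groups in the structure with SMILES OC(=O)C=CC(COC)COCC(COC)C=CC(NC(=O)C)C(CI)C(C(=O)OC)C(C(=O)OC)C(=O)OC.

Reading the structure from left to right:
  HOOC: –COOH: carbonyl C bonded to –OH and C → carboxylic acid (the –OH is not a separate alcohol).
  CH=CH: C=C double bond → alkene.
  CH(CH2OCH3): pendant –CH2OCH3: C–O–C linkage → ether.
  CH2OCH2: C–O–C with sp³ carbons on both sides and no adjacent C=O → ether.
  CH(CH2OCH3): pendant –CH2OCH3: C–O–C linkage → ether.
  CH=CH: C=C double bond → alkene.
  CH(NHCOCH3): pendant –NHC(=O)CH3: N bonded to a carbonyl → amide (not amine).
  CH(CH2I): pendant –CH2X: halogen on sp³ carbon → alkyl halide.
  CH(COOCH3): pendant –COOCH3: carbonyl C bonded to C and –OCH3 → ester.
  CH(COOCH3): pendant –COOCH3: carbonyl C bonded to C and –OCH3 → ester.
  COOCH3: –C(=O)OCH3: carbonyl C bonded to C and to –OCH3 → ester (not ketone + ether).
No segment is a alcohol: HOOC is carboxylic acid, not alcohol; CH(CH2OCH3) is ether, not alcohol; CH2OCH2 is ether, not alcohol. → 0.

0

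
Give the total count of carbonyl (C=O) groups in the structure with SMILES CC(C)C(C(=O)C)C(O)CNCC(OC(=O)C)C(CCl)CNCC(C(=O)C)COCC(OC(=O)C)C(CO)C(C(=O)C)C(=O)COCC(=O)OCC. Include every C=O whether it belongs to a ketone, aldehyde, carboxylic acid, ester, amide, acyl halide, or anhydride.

7

CH(COCH3): ketone, 1 C=O (running total 1).
CH(OCOCH3): ester, 1 C=O (running total 2).
CH(COCH3): ketone, 1 C=O (running total 3).
CH(OCOCH3): ester, 1 C=O (running total 4).
CH(COCH3): ketone, 1 C=O (running total 5).
CO: ketone, 1 C=O (running total 6).
COOCH2CH3: ester, 1 C=O (running total 7).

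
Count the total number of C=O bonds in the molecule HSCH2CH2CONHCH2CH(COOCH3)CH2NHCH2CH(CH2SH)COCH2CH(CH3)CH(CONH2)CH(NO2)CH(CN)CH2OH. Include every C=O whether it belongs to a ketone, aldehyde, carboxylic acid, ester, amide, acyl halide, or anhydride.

CH2CONHCH2: amide, 1 C=O (running total 1).
CH(COOCH3): ester, 1 C=O (running total 2).
CO: ketone, 1 C=O (running total 3).
CH(CONH2): amide, 1 C=O (running total 4).

4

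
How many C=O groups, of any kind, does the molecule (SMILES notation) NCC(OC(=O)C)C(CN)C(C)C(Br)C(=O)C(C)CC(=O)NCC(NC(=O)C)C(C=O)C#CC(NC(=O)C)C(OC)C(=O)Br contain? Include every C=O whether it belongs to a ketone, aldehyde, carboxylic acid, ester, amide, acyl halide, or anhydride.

7

CH(OCOCH3): ester, 1 C=O (running total 1).
CO: ketone, 1 C=O (running total 2).
CH2CONHCH2: amide, 1 C=O (running total 3).
CH(NHCOCH3): amide, 1 C=O (running total 4).
CH(CHO): aldehyde, 1 C=O (running total 5).
CH(NHCOCH3): amide, 1 C=O (running total 6).
COBr: acyl halide, 1 C=O (running total 7).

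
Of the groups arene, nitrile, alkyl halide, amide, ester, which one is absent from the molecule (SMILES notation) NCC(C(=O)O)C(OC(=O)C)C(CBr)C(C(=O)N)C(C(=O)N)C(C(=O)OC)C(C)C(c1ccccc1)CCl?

alkyl halide: present (CH(CH2Br) — pendant –CH2X: halogen on sp³ carbon → alkyl halide).
arene: present (CH(C6H5) — pendant –C6H5: benzene ring → arene).
ester: present (CH(OCOCH3) — pendant –OC(=O)CH3: an acyloxy group → ester).
amide: present (CH(CONH2) — pendant –CONH2: carbonyl C bonded to C and N → amide).
nitrile: no segment matches this pattern.

nitrile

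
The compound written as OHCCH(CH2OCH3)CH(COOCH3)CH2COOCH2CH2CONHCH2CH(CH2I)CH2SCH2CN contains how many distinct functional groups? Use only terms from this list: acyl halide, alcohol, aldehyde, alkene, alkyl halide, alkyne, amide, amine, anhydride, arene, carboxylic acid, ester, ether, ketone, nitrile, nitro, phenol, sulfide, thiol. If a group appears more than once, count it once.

7

terminal –CHO: carbonyl C bonded to H and C → aldehyde.
pendant –CH2OCH3: C–O–C linkage → ether.
pendant –COOCH3: carbonyl C bonded to C and –OCH3 → ester.
–C(=O)–O–C with C on the carbonyl side → ester.
–C(=O)–N– linkage → amide (the N is not an amine).
pendant –CH2X: halogen on sp³ carbon → alkyl halide.
C–S–C linkage → sulfide (thioether).
–C≡N: carbon triple-bonded to nitrogen → nitrile.
Distinct types present: aldehyde, alkyl halide, amide, ester, ether, nitrile, sulfide.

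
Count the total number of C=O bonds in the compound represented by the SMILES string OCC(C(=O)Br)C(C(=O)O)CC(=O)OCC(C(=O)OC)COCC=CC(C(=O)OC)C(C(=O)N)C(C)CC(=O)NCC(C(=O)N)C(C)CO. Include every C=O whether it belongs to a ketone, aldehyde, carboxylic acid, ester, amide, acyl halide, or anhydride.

8

CH(COBr): acyl halide, 1 C=O (running total 1).
CH(COOH): carboxylic acid, 1 C=O (running total 2).
CH2COOCH2: ester, 1 C=O (running total 3).
CH(COOCH3): ester, 1 C=O (running total 4).
CH(COOCH3): ester, 1 C=O (running total 5).
CH(CONH2): amide, 1 C=O (running total 6).
CH2CONHCH2: amide, 1 C=O (running total 7).
CH(CONH2): amide, 1 C=O (running total 8).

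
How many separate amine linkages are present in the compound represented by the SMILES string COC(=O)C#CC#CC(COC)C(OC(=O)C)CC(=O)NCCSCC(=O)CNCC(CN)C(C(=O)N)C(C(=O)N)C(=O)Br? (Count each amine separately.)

CH3O–C(=O)–: carbonyl C bonded to C and to –OCH3 → ester (not ketone + ether).
C≡C triple bond → alkyne.
C≡C triple bond → alkyne.
pendant –CH2OCH3: C–O–C linkage → ether.
pendant –OC(=O)CH3: an acyloxy group → ester.
–C(=O)–N– linkage → amide (the N is not an amine).
C–S–C linkage → sulfide (thioether).
–C(=O)– with carbon on both sides → ketone.
C–N–C with sp³ carbons and no adjacent C=O → amine (secondary).
pendant –CH2NH2: N on sp³ C, no adjacent C=O → amine.
pendant –CONH2: carbonyl C bonded to C and N → amide.
pendant –CONH2: carbonyl C bonded to C and N → amide.
–C(=O)Br: carbonyl C bonded to C and to a halogen → acyl halide (not alkyl halide).
Amine appears at: CH2NHCH2, CH(CH2NH2) → 2.

2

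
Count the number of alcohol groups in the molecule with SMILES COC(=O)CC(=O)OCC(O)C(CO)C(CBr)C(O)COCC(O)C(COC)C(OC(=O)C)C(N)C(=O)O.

4

Reading the structure from left to right:
  CH3OOC: CH3O–C(=O)–: carbonyl C bonded to C and to –OCH3 → ester (not ketone + ether).
  CH2COOCH2: –C(=O)–O–C with C on the carbonyl side → ester.
  CH(OH): –OH on an sp³ carbon → alcohol (secondary).
  CH(CH2OH): pendant –CH2OH on an sp³ backbone C → alcohol.
  CH(CH2Br): pendant –CH2X: halogen on sp³ carbon → alkyl halide.
  CH(OH): –OH on an sp³ carbon → alcohol (secondary).
  CH2OCH2: C–O–C with sp³ carbons on both sides and no adjacent C=O → ether.
  CH(OH): –OH on an sp³ carbon → alcohol (secondary).
  CH(CH2OCH3): pendant –CH2OCH3: C–O–C linkage → ether.
  CH(OCOCH3): pendant –OC(=O)CH3: an acyloxy group → ester.
  CH(NH2): –NH2 on an sp³ carbon with no adjacent C=O → amine.
  COOH: –COOH: carbonyl C bonded to –OH and C → carboxylic acid (the –OH is not a separate alcohol).
Alcohol appears at: CH(OH), CH(CH2OH), CH(OH), CH(OH) → 4.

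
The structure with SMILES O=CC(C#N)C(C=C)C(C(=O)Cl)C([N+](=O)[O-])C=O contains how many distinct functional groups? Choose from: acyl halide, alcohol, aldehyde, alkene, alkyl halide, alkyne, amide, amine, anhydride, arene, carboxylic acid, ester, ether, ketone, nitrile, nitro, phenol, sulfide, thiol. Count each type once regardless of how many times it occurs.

Taking each segment in turn:
  OHC: terminal –CHO: carbonyl C bonded to H and C → aldehyde.
  CH(CN): pendant –C≡N: nitrile.
  CH(CH=CH2): pendant –CH=CH2: C=C double bond → alkene.
  CH(COCl): pendant –C(=O)X: carbonyl C bonded to C and halogen → acyl halide.
  CH(NO2): –NO2 on an sp³ carbon → nitro (the N=O is not a carbonyl).
  CHO: terminal –CHO: carbonyl C bonded to H and C → aldehyde.
Distinct types present: acyl halide, aldehyde, alkene, nitrile, nitro.

5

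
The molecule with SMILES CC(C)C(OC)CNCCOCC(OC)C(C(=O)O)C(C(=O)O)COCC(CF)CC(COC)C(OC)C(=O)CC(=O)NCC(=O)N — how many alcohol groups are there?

pendant –OCH3: C–O–C with sp³ C, no adjacent C=O → ether.
C–N–C with sp³ carbons and no adjacent C=O → amine (secondary).
C–O–C with sp³ carbons on both sides and no adjacent C=O → ether.
pendant –OCH3: C–O–C with sp³ C, no adjacent C=O → ether.
pendant –COOH: carbonyl C bonded to C and –OH → carboxylic acid.
pendant –COOH: carbonyl C bonded to C and –OH → carboxylic acid.
C–O–C with sp³ carbons on both sides and no adjacent C=O → ether.
pendant –CH2X: halogen on sp³ carbon → alkyl halide.
pendant –CH2OCH3: C–O–C linkage → ether.
pendant –OCH3: C–O–C with sp³ C, no adjacent C=O → ether.
–C(=O)– with carbon on both sides → ketone.
–C(=O)–N– linkage → amide (the N is not an amine).
–C(=O)NH2: carbonyl C bonded to C and to N → amide (the N is not a separate amine).
No segment is a alcohol: CH(OCH3) is ether, not alcohol; CH2OCH2 is ether, not alcohol; CH(OCH3) is ether, not alcohol. → 0.

0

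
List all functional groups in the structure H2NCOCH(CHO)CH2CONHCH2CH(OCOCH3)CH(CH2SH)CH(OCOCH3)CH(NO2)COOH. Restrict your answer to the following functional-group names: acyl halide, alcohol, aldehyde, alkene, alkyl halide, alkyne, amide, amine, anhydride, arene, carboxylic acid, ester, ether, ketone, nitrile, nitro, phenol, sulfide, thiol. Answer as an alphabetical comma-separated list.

aldehyde, amide, carboxylic acid, ester, nitro, thiol

Taking each segment in turn:
  H2NCO: –C(=O)NH2: carbonyl C bonded to C and to N → amide (the N is not a separate amine).
  CH(CHO): pendant –CHO: carbonyl C bonded to C and H → aldehyde.
  CH2CONHCH2: –C(=O)–N– linkage → amide (the N is not an amine).
  CH(OCOCH3): pendant –OC(=O)CH3: an acyloxy group → ester.
  CH(CH2SH): pendant –CH2SH → thiol.
  CH(OCOCH3): pendant –OC(=O)CH3: an acyloxy group → ester.
  CH(NO2): –NO2 on an sp³ carbon → nitro (the N=O is not a carbonyl).
  COOH: –COOH: carbonyl C bonded to –OH and C → carboxylic acid (the –OH is not a separate alcohol).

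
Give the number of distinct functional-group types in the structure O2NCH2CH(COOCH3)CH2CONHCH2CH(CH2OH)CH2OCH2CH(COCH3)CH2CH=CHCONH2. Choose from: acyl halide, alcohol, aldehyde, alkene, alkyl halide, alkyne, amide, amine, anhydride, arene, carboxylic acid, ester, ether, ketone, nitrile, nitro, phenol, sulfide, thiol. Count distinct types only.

7

Taking each segment in turn:
  O2NCH2: –NO2 on carbon → nitro group.
  CH(COOCH3): pendant –COOCH3: carbonyl C bonded to C and –OCH3 → ester.
  CH2CONHCH2: –C(=O)–N– linkage → amide (the N is not an amine).
  CH(CH2OH): pendant –CH2OH on an sp³ backbone C → alcohol.
  CH2OCH2: C–O–C with sp³ carbons on both sides and no adjacent C=O → ether.
  CH(COCH3): pendant –COCH3: carbonyl C bonded to two carbons → ketone.
  CH=CH: C=C double bond → alkene.
  CONH2: –C(=O)NH2: carbonyl C bonded to C and to N → amide (the N is not a separate amine).
Distinct types present: alcohol, alkene, amide, ester, ether, ketone, nitro.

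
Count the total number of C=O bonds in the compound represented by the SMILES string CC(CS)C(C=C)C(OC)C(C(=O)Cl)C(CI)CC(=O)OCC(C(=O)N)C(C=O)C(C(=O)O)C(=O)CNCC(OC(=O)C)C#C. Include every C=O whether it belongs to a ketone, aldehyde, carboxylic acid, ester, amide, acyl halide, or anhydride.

7

CH(COCl): acyl halide, 1 C=O (running total 1).
CH2COOCH2: ester, 1 C=O (running total 2).
CH(CONH2): amide, 1 C=O (running total 3).
CH(CHO): aldehyde, 1 C=O (running total 4).
CH(COOH): carboxylic acid, 1 C=O (running total 5).
CO: ketone, 1 C=O (running total 6).
CH(OCOCH3): ester, 1 C=O (running total 7).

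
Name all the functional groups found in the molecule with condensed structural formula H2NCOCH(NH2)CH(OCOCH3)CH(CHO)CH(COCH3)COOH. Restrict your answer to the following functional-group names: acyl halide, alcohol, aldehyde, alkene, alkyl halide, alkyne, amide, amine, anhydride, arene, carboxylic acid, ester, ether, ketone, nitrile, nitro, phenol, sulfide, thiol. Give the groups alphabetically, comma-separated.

–C(=O)NH2: carbonyl C bonded to C and to N → amide (the N is not a separate amine).
–NH2 on an sp³ carbon with no adjacent C=O → amine.
pendant –OC(=O)CH3: an acyloxy group → ester.
pendant –CHO: carbonyl C bonded to C and H → aldehyde.
pendant –COCH3: carbonyl C bonded to two carbons → ketone.
–COOH: carbonyl C bonded to –OH and C → carboxylic acid (the –OH is not a separate alcohol).

aldehyde, amide, amine, carboxylic acid, ester, ketone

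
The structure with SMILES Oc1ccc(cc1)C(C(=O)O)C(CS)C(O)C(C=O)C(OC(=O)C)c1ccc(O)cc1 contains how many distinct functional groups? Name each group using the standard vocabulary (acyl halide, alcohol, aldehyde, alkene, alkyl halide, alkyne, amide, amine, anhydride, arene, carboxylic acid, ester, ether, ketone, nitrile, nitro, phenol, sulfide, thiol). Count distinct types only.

7

Reading the structure from left to right:
  HOC6H4: –OH attached directly to an aromatic ring → phenol (not alcohol); the ring itself is an arene.
  CH(COOH): pendant –COOH: carbonyl C bonded to C and –OH → carboxylic acid.
  CH(CH2SH): pendant –CH2SH → thiol.
  CH(OH): –OH on an sp³ carbon → alcohol (secondary).
  CH(CHO): pendant –CHO: carbonyl C bonded to C and H → aldehyde.
  CH(OCOCH3): pendant –OC(=O)CH3: an acyloxy group → ester.
  C6H4OH: –OH attached directly to an aromatic ring → phenol (not alcohol); the ring itself is an arene.
Distinct types present: alcohol, aldehyde, arene, carboxylic acid, ester, phenol, thiol.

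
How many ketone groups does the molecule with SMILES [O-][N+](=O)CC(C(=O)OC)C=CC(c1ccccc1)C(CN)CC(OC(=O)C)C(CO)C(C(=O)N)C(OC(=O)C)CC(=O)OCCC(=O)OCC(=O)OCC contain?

0

–NO2 on carbon → nitro group.
pendant –COOCH3: carbonyl C bonded to C and –OCH3 → ester.
C=C double bond → alkene.
pendant –C6H5: benzene ring → arene.
pendant –CH2NH2: N on sp³ C, no adjacent C=O → amine.
pendant –OC(=O)CH3: an acyloxy group → ester.
pendant –CH2OH on an sp³ backbone C → alcohol.
pendant –CONH2: carbonyl C bonded to C and N → amide.
pendant –OC(=O)CH3: an acyloxy group → ester.
–C(=O)–O–C with C on the carbonyl side → ester.
–C(=O)–O–C with C on the carbonyl side → ester.
–C(=O)OCH2CH3: carbonyl C bonded to C and to –OEt → ester.
No segment is a ketone: CH(COOCH3) is ester, not ketone; CH(OCOCH3) is ester, not ketone; CH(CONH2) is amide, not ketone. → 0.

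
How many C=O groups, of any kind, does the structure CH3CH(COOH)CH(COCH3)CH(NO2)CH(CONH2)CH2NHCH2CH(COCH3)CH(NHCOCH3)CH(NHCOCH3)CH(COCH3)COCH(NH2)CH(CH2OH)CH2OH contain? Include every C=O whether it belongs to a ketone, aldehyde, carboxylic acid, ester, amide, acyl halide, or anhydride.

8

CH(COOH): carboxylic acid, 1 C=O (running total 1).
CH(COCH3): ketone, 1 C=O (running total 2).
CH(CONH2): amide, 1 C=O (running total 3).
CH(COCH3): ketone, 1 C=O (running total 4).
CH(NHCOCH3): amide, 1 C=O (running total 5).
CH(NHCOCH3): amide, 1 C=O (running total 6).
CH(COCH3): ketone, 1 C=O (running total 7).
CO: ketone, 1 C=O (running total 8).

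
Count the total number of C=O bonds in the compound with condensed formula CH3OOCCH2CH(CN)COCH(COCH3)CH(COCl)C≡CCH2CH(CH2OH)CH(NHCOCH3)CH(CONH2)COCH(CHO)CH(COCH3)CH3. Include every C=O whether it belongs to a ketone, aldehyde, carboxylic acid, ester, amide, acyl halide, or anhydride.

CH3OOC: ester, 1 C=O (running total 1).
CO: ketone, 1 C=O (running total 2).
CH(COCH3): ketone, 1 C=O (running total 3).
CH(COCl): acyl halide, 1 C=O (running total 4).
CH(NHCOCH3): amide, 1 C=O (running total 5).
CH(CONH2): amide, 1 C=O (running total 6).
CO: ketone, 1 C=O (running total 7).
CH(CHO): aldehyde, 1 C=O (running total 8).
CH(COCH3): ketone, 1 C=O (running total 9).

9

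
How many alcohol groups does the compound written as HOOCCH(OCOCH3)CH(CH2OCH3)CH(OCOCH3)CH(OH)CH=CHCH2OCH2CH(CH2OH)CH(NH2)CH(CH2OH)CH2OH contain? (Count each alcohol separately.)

4

Reading the structure from left to right:
  HOOC: –COOH: carbonyl C bonded to –OH and C → carboxylic acid (the –OH is not a separate alcohol).
  CH(OCOCH3): pendant –OC(=O)CH3: an acyloxy group → ester.
  CH(CH2OCH3): pendant –CH2OCH3: C–O–C linkage → ether.
  CH(OCOCH3): pendant –OC(=O)CH3: an acyloxy group → ester.
  CH(OH): –OH on an sp³ carbon → alcohol (secondary).
  CH=CH: C=C double bond → alkene.
  CH2OCH2: C–O–C with sp³ carbons on both sides and no adjacent C=O → ether.
  CH(CH2OH): pendant –CH2OH on an sp³ backbone C → alcohol.
  CH(NH2): –NH2 on an sp³ carbon with no adjacent C=O → amine.
  CH(CH2OH): pendant –CH2OH on an sp³ backbone C → alcohol.
  CH2OH: –OH on an sp³ carbon → alcohol.
Alcohol appears at: CH(OH), CH(CH2OH), CH(CH2OH), CH2OH → 4.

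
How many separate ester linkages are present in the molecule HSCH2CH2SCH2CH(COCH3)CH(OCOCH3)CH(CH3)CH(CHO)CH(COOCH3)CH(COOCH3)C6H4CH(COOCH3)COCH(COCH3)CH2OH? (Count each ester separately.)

4

–SH on an sp³ carbon → thiol.
C–S–C linkage → sulfide (thioether).
pendant –COCH3: carbonyl C bonded to two carbons → ketone.
pendant –OC(=O)CH3: an acyloxy group → ester.
pendant –CHO: carbonyl C bonded to C and H → aldehyde.
pendant –COOCH3: carbonyl C bonded to C and –OCH3 → ester.
pendant –COOCH3: carbonyl C bonded to C and –OCH3 → ester.
para-disubstituted benzene ring → arene.
pendant –COOCH3: carbonyl C bonded to C and –OCH3 → ester.
–C(=O)– with carbon on both sides → ketone.
pendant –COCH3: carbonyl C bonded to two carbons → ketone.
–OH on an sp³ carbon → alcohol.
Ester appears at: CH(OCOCH3), CH(COOCH3), CH(COOCH3), CH(COOCH3) → 4.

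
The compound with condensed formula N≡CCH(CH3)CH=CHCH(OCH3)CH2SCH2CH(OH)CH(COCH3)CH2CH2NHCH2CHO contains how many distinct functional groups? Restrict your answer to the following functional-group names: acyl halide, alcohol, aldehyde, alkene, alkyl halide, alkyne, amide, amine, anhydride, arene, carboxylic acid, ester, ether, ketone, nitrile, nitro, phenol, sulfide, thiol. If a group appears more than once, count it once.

Taking each segment in turn:
  N≡C: N≡C–: carbon triple-bonded to nitrogen → nitrile.
  CH=CH: C=C double bond → alkene.
  CH(OCH3): pendant –OCH3: C–O–C with sp³ C, no adjacent C=O → ether.
  CH2SCH2: C–S–C linkage → sulfide (thioether).
  CH(OH): –OH on an sp³ carbon → alcohol (secondary).
  CH(COCH3): pendant –COCH3: carbonyl C bonded to two carbons → ketone.
  CH2NHCH2: C–N–C with sp³ carbons and no adjacent C=O → amine (secondary).
  CHO: terminal –CHO: carbonyl C bonded to H and C → aldehyde.
Distinct types present: alcohol, aldehyde, alkene, amine, ether, ketone, nitrile, sulfide.

8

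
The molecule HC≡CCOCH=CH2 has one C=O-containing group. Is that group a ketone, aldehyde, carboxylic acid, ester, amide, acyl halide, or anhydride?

ketone

The carbonyl is in the CO segment: –C(=O)– with carbon on both sides → ketone.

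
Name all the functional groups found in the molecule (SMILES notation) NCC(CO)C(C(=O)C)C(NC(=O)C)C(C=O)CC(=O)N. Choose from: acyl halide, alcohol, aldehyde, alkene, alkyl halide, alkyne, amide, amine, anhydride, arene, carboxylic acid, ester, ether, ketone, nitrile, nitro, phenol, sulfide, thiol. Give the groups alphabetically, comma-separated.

Taking each segment in turn:
  H2NCH2: –NH2 on an sp³ carbon with no adjacent C=O → amine.
  CH(CH2OH): pendant –CH2OH on an sp³ backbone C → alcohol.
  CH(COCH3): pendant –COCH3: carbonyl C bonded to two carbons → ketone.
  CH(NHCOCH3): pendant –NHC(=O)CH3: N bonded to a carbonyl → amide (not amine).
  CH(CHO): pendant –CHO: carbonyl C bonded to C and H → aldehyde.
  CONH2: –C(=O)NH2: carbonyl C bonded to C and to N → amide (the N is not a separate amine).

alcohol, aldehyde, amide, amine, ketone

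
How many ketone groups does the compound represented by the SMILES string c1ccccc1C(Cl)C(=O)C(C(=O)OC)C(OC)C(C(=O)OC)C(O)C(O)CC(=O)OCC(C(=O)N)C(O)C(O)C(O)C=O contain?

C6H5– phenyl ring → arene.
halogen on an sp³ carbon → alkyl halide.
–C(=O)– with carbon on both sides → ketone.
pendant –COOCH3: carbonyl C bonded to C and –OCH3 → ester.
pendant –OCH3: C–O–C with sp³ C, no adjacent C=O → ether.
pendant –COOCH3: carbonyl C bonded to C and –OCH3 → ester.
–OH on an sp³ carbon → alcohol (secondary).
–OH on an sp³ carbon → alcohol (secondary).
–C(=O)–O–C with C on the carbonyl side → ester.
pendant –CONH2: carbonyl C bonded to C and N → amide.
–OH on an sp³ carbon → alcohol (secondary).
–OH on an sp³ carbon → alcohol (secondary).
–OH on an sp³ carbon → alcohol (secondary).
terminal –CHO: carbonyl C bonded to H and C → aldehyde.
Ketone appears at: CO → 1.

1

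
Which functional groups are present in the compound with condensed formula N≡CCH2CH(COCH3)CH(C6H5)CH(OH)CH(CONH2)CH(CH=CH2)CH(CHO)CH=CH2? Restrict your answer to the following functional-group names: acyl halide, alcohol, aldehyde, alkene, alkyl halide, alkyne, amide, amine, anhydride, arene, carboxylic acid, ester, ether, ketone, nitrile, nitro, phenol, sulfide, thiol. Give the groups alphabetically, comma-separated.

alcohol, aldehyde, alkene, amide, arene, ketone, nitrile

Taking each segment in turn:
  N≡C: N≡C–: carbon triple-bonded to nitrogen → nitrile.
  CH(COCH3): pendant –COCH3: carbonyl C bonded to two carbons → ketone.
  CH(C6H5): pendant –C6H5: benzene ring → arene.
  CH(OH): –OH on an sp³ carbon → alcohol (secondary).
  CH(CONH2): pendant –CONH2: carbonyl C bonded to C and N → amide.
  CH(CH=CH2): pendant –CH=CH2: C=C double bond → alkene.
  CH(CHO): pendant –CHO: carbonyl C bonded to C and H → aldehyde.
  CH=CH2: C=C double bond → alkene.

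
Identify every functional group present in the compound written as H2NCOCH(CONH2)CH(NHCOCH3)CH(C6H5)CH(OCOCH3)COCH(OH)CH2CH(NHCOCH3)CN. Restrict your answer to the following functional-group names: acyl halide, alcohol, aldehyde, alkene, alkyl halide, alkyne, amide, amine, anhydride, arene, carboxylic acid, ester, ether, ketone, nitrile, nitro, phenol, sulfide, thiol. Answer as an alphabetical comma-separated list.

alcohol, amide, arene, ester, ketone, nitrile

Reading the structure from left to right:
  H2NCO: –C(=O)NH2: carbonyl C bonded to C and to N → amide (the N is not a separate amine).
  CH(CONH2): pendant –CONH2: carbonyl C bonded to C and N → amide.
  CH(NHCOCH3): pendant –NHC(=O)CH3: N bonded to a carbonyl → amide (not amine).
  CH(C6H5): pendant –C6H5: benzene ring → arene.
  CH(OCOCH3): pendant –OC(=O)CH3: an acyloxy group → ester.
  CO: –C(=O)– with carbon on both sides → ketone.
  CH(OH): –OH on an sp³ carbon → alcohol (secondary).
  CH(NHCOCH3): pendant –NHC(=O)CH3: N bonded to a carbonyl → amide (not amine).
  CN: –C≡N: carbon triple-bonded to nitrogen → nitrile.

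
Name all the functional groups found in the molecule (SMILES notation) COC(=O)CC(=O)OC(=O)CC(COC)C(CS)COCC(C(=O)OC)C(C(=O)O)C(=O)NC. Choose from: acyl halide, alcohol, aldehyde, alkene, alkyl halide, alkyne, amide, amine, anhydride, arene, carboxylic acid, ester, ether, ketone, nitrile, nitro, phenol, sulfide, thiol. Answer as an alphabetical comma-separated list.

amide, anhydride, carboxylic acid, ester, ether, thiol

Working along the chain:
  CH3OOC: CH3O–C(=O)–: carbonyl C bonded to C and to –OCH3 → ester (not ketone + ether).
  CH2CO-O-COCH2: two acyl groups sharing one oxygen, –C(=O)–O–C(=O)– → anhydride.
  CH(CH2OCH3): pendant –CH2OCH3: C–O–C linkage → ether.
  CH(CH2SH): pendant –CH2SH → thiol.
  CH2OCH2: C–O–C with sp³ carbons on both sides and no adjacent C=O → ether.
  CH(COOCH3): pendant –COOCH3: carbonyl C bonded to C and –OCH3 → ester.
  CH(COOH): pendant –COOH: carbonyl C bonded to C and –OH → carboxylic acid.
  CONHCH3: –C(=O)NHCH3: carbonyl C bonded to C and to N → amide (the N is not an amine).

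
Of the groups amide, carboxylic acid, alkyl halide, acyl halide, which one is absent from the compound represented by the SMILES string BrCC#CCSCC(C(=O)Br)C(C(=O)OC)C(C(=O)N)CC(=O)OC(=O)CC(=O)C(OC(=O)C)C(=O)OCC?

carboxylic acid

acyl halide: present (CH(COBr) — pendant –C(=O)X: carbonyl C bonded to C and halogen → acyl halide).
amide: present (CH(CONH2) — pendant –CONH2: carbonyl C bonded to C and N → amide).
alkyl halide: present (BrCH2 — halogen on an sp³ carbon → alkyl halide).
carboxylic acid: absent. In each of CH(COOCH3), CH(OCOCH3) and COOCH2CH3, the acyl oxygen is bonded to carbon (–O–C), not to H, so this is an ester. In CH(CONH2), the carbonyl is bonded to nitrogen, not to –OH; that is an amide.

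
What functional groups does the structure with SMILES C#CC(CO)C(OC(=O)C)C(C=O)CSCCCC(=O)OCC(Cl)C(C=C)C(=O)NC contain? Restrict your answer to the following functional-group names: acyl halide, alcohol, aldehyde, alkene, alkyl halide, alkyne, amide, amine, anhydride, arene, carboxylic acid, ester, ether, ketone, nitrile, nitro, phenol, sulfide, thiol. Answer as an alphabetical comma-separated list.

Working along the chain:
  HC≡C: C≡C triple bond → alkyne.
  CH(CH2OH): pendant –CH2OH on an sp³ backbone C → alcohol.
  CH(OCOCH3): pendant –OC(=O)CH3: an acyloxy group → ester.
  CH(CHO): pendant –CHO: carbonyl C bonded to C and H → aldehyde.
  CH2SCH2: C–S–C linkage → sulfide (thioether).
  CH2COOCH2: –C(=O)–O–C with C on the carbonyl side → ester.
  CH(Cl): halogen on an sp³ carbon → alkyl halide.
  CH(CH=CH2): pendant –CH=CH2: C=C double bond → alkene.
  CONHCH3: –C(=O)NHCH3: carbonyl C bonded to C and to N → amide (the N is not an amine).

alcohol, aldehyde, alkene, alkyl halide, alkyne, amide, ester, sulfide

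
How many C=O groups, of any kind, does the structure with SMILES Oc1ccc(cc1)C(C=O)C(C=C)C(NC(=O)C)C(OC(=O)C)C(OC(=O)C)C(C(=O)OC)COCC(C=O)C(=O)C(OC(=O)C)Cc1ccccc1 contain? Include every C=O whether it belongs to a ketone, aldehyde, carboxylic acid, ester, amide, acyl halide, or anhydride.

CH(CHO): aldehyde, 1 C=O (running total 1).
CH(NHCOCH3): amide, 1 C=O (running total 2).
CH(OCOCH3): ester, 1 C=O (running total 3).
CH(OCOCH3): ester, 1 C=O (running total 4).
CH(COOCH3): ester, 1 C=O (running total 5).
CH(CHO): aldehyde, 1 C=O (running total 6).
CO: ketone, 1 C=O (running total 7).
CH(OCOCH3): ester, 1 C=O (running total 8).

8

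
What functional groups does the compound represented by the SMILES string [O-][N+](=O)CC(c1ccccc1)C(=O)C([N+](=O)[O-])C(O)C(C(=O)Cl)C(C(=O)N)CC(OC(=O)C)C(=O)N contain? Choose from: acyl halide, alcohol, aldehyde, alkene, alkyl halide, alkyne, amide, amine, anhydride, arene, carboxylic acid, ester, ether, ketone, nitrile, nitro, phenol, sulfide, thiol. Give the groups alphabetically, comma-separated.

Taking each segment in turn:
  O2NCH2: –NO2 on carbon → nitro group.
  CH(C6H5): pendant –C6H5: benzene ring → arene.
  CO: –C(=O)– with carbon on both sides → ketone.
  CH(NO2): –NO2 on an sp³ carbon → nitro (the N=O is not a carbonyl).
  CH(OH): –OH on an sp³ carbon → alcohol (secondary).
  CH(COCl): pendant –C(=O)X: carbonyl C bonded to C and halogen → acyl halide.
  CH(CONH2): pendant –CONH2: carbonyl C bonded to C and N → amide.
  CH(OCOCH3): pendant –OC(=O)CH3: an acyloxy group → ester.
  CONH2: –C(=O)NH2: carbonyl C bonded to C and to N → amide (the N is not a separate amine).

acyl halide, alcohol, amide, arene, ester, ketone, nitro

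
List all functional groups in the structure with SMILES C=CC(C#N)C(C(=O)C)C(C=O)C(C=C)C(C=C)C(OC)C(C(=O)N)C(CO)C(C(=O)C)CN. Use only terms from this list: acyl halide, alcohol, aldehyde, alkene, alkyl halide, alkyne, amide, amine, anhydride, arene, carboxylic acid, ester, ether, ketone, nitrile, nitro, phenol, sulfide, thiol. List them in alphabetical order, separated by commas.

Working along the chain:
  CH2=CH: C=C double bond → alkene.
  CH(CN): pendant –C≡N: nitrile.
  CH(COCH3): pendant –COCH3: carbonyl C bonded to two carbons → ketone.
  CH(CHO): pendant –CHO: carbonyl C bonded to C and H → aldehyde.
  CH(CH=CH2): pendant –CH=CH2: C=C double bond → alkene.
  CH(CH=CH2): pendant –CH=CH2: C=C double bond → alkene.
  CH(OCH3): pendant –OCH3: C–O–C with sp³ C, no adjacent C=O → ether.
  CH(CONH2): pendant –CONH2: carbonyl C bonded to C and N → amide.
  CH(CH2OH): pendant –CH2OH on an sp³ backbone C → alcohol.
  CH(COCH3): pendant –COCH3: carbonyl C bonded to two carbons → ketone.
  CH2NH2: –NH2 on an sp³ carbon with no adjacent C=O → amine.

alcohol, aldehyde, alkene, amide, amine, ether, ketone, nitrile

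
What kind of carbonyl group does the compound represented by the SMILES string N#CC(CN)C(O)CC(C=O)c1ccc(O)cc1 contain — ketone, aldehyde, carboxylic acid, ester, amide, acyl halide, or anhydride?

aldehyde

The carbonyl is in the CH(CHO) segment: pendant –CHO: carbonyl C bonded to C and H → aldehyde.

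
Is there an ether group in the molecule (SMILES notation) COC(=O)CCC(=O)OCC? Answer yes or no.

no

CH3O–C(=O)–: carbonyl C bonded to C and to –OCH3 → ester (not ketone + ether).
–C(=O)OCH2CH3: carbonyl C bonded to C and to –OEt → ester.
In each of CH3OOC and COOCH2CH3, the C–O–C oxygen is adjacent to a C=O, so it belongs to an ester, not an ether.
The groups actually present are: ester.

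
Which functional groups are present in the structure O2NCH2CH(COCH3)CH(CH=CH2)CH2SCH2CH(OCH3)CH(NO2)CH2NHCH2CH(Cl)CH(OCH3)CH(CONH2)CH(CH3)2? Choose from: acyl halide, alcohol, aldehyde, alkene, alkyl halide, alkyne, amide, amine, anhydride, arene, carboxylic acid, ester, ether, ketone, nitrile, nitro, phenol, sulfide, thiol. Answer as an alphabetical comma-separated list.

Reading the structure from left to right:
  O2NCH2: –NO2 on carbon → nitro group.
  CH(COCH3): pendant –COCH3: carbonyl C bonded to two carbons → ketone.
  CH(CH=CH2): pendant –CH=CH2: C=C double bond → alkene.
  CH2SCH2: C–S–C linkage → sulfide (thioether).
  CH(OCH3): pendant –OCH3: C–O–C with sp³ C, no adjacent C=O → ether.
  CH(NO2): –NO2 on an sp³ carbon → nitro (the N=O is not a carbonyl).
  CH2NHCH2: C–N–C with sp³ carbons and no adjacent C=O → amine (secondary).
  CH(Cl): halogen on an sp³ carbon → alkyl halide.
  CH(OCH3): pendant –OCH3: C–O–C with sp³ C, no adjacent C=O → ether.
  CH(CONH2): pendant –CONH2: carbonyl C bonded to C and N → amide.

alkene, alkyl halide, amide, amine, ether, ketone, nitro, sulfide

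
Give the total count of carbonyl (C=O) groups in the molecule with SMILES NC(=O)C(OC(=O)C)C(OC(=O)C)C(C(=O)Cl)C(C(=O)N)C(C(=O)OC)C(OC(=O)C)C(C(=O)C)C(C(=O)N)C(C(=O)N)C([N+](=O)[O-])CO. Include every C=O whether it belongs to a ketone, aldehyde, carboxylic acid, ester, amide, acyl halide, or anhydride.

10

H2NCO: amide, 1 C=O (running total 1).
CH(OCOCH3): ester, 1 C=O (running total 2).
CH(OCOCH3): ester, 1 C=O (running total 3).
CH(COCl): acyl halide, 1 C=O (running total 4).
CH(CONH2): amide, 1 C=O (running total 5).
CH(COOCH3): ester, 1 C=O (running total 6).
CH(OCOCH3): ester, 1 C=O (running total 7).
CH(COCH3): ketone, 1 C=O (running total 8).
CH(CONH2): amide, 1 C=O (running total 9).
CH(CONH2): amide, 1 C=O (running total 10).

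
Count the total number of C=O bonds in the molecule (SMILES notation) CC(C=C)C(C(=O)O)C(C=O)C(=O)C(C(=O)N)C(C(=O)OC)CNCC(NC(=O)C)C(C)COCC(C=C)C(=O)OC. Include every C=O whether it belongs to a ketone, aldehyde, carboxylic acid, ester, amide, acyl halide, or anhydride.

7

CH(COOH): carboxylic acid, 1 C=O (running total 1).
CH(CHO): aldehyde, 1 C=O (running total 2).
CO: ketone, 1 C=O (running total 3).
CH(CONH2): amide, 1 C=O (running total 4).
CH(COOCH3): ester, 1 C=O (running total 5).
CH(NHCOCH3): amide, 1 C=O (running total 6).
COOCH3: ester, 1 C=O (running total 7).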